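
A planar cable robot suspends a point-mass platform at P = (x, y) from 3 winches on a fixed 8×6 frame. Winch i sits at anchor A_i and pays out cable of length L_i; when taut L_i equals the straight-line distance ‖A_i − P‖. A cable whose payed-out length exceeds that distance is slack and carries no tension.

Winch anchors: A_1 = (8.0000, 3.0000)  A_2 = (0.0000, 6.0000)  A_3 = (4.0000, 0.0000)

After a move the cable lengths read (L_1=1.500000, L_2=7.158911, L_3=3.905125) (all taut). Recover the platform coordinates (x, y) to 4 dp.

circle eqns → linear via eq_j − eq_1; set q_j = A_j·A_j − L_j²
q_1 = 64.0000+9.0000−2.2500 = 70.7500
16.0000·x − 6.0000·y = q_1−q_2 = 86.0000
8.0000·x + 6.0000·y = q_1−q_3 = 70.0000
solve first two rows → x=6.5000, y=3.0000

(6.5000, 3.0000)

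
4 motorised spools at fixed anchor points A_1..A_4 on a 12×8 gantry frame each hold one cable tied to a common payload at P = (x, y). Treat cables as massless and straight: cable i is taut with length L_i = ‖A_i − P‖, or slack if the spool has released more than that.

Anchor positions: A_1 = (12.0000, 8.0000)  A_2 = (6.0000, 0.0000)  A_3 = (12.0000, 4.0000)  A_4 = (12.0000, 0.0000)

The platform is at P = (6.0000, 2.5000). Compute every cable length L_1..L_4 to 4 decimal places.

cable 1: Δx=6.0000, Δy=5.5000; L_1 = √(Δx²+Δy²) = 8.1394
cable 2: Δx=0.0000, Δy=-2.5000; L_2 = √(Δx²+Δy²) = 2.5000
cable 3: Δx=6.0000, Δy=1.5000; L_3 = √(Δx²+Δy²) = 6.1847
cable 4: Δx=6.0000, Δy=-2.5000; L_4 = √(Δx²+Δy²) = 6.5000

(8.1394, 2.5000, 6.1847, 6.5000)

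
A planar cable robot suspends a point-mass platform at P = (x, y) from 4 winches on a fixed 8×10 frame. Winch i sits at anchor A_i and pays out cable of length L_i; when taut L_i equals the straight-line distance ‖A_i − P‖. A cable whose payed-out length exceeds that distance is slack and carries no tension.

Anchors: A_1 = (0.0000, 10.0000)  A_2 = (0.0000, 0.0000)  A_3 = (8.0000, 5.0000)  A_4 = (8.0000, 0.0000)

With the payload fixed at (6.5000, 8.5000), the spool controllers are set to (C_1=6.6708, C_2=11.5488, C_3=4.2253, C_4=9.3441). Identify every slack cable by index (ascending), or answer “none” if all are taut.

cable 1: √((-6.5000)²+(1.5000)²)=6.6708, C_1=6.6708: taut
cable 2: √((-6.5000)²+(-8.5000)²)=10.7005, C_2=11.5488: slack
cable 3: √((1.5000)²+(-3.5000)²)=3.8079, C_3=4.2253: slack
cable 4: √((1.5000)²+(-8.5000)²)=8.6313, C_4=9.3441: slack

2, 3, 4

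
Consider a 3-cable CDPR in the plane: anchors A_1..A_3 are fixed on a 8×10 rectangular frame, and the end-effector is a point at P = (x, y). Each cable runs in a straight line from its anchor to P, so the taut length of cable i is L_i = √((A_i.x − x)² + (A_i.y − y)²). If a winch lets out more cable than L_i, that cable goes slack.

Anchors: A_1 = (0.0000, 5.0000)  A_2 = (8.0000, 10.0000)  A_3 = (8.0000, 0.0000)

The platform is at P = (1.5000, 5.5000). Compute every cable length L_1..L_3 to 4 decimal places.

L_1 = √((0.0000−1.5000)² + (5.0000−5.5000)²) = 1.5811
L_2 = √((8.0000−1.5000)² + (10.0000−5.5000)²) = 7.9057
L_3 = √((8.0000−1.5000)² + (0.0000−5.5000)²) = 8.5147

(1.5811, 7.9057, 8.5147)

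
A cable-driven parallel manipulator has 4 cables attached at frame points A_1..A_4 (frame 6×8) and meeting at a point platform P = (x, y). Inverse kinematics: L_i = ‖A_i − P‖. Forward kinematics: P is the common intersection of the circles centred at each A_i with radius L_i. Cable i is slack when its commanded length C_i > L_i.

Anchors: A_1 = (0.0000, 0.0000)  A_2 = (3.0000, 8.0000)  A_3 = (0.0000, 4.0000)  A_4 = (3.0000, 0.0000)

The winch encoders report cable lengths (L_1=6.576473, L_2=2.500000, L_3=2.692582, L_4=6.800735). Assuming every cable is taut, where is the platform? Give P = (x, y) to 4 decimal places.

circle eqns → linear via eq_j − eq_1; set k_j = A_j·A_j − L_j²
k_1 = 0.0000+0.0000−43.2500 = -43.2500
-6.0000·x − 16.0000·y = k_1−k_2 = -110.0000
0.0000·x − 8.0000·y = k_1−k_3 = -52.0000
-6.0000·x + 0.0000·y = k_1−k_4 = -6.0000
solve first two rows → x=1.0000, y=6.5000
check cable 4: ‖A_4−P‖² = 46.2500 ≈ L_4² = 46.2500 ✓

(1.0000, 6.5000)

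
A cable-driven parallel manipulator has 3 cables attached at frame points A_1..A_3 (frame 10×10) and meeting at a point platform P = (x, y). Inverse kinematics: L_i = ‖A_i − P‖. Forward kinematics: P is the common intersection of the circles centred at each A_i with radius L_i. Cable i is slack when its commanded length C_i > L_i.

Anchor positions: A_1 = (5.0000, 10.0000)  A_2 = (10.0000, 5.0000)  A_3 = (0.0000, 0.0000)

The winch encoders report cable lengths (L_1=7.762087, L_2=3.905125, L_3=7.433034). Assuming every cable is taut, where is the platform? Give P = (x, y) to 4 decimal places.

(7.0000, 2.5000)

circle eqns → linear via eq_j − eq_1; set k_j = A_j·A_j − L_j²
k_1 = 25.0000+100.0000−60.2500 = 64.7500
-10.0000·x + 10.0000·y = k_1−k_2 = -45.0000
10.0000·x + 20.0000·y = k_1−k_3 = 120.0000
solve first two rows → x=7.0000, y=2.5000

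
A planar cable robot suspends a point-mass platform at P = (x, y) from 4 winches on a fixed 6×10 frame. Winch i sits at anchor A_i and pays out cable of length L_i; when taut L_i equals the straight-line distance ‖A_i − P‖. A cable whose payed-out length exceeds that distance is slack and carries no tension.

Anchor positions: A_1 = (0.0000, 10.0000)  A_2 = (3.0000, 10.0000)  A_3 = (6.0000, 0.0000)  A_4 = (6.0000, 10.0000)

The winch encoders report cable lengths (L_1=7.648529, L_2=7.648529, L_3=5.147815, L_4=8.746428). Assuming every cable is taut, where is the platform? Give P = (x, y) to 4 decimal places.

each cable: (A_i−P)·(A_i−P) = L_i²; let k_i = ‖A_i‖²−L_i²
k_1 = 0.0000+100.0000−58.5000 = 41.5000
row 1: -6.0000x + 0.0000y = -9.0000  (k_2=50.5000)
row 2: -12.0000x + 20.0000y = 32.0000  (k_3=9.5000)
row 3: -12.0000x + 0.0000y = -18.0000  (k_4=59.5000)
Cramer on rows 1–2 → x = 1.5000, y = 2.5000
check cable 4: ‖A_4−P‖² = 76.5000 ≈ L_4² = 76.5000 ✓

(1.5000, 2.5000)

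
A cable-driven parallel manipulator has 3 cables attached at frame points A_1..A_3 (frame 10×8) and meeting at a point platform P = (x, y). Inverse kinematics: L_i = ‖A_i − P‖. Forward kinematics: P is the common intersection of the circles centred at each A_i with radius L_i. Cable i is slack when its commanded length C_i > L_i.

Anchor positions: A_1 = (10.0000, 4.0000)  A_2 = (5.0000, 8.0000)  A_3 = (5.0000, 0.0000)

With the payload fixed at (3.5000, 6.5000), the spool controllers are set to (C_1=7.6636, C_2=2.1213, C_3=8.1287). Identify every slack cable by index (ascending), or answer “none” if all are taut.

1, 3

i=1: geometric 6.9642 vs commanded 7.6636 ⇒ slack
i=2: geometric 2.1213 vs commanded 2.1213 ⇒ taut
i=3: geometric 6.6708 vs commanded 8.1287 ⇒ slack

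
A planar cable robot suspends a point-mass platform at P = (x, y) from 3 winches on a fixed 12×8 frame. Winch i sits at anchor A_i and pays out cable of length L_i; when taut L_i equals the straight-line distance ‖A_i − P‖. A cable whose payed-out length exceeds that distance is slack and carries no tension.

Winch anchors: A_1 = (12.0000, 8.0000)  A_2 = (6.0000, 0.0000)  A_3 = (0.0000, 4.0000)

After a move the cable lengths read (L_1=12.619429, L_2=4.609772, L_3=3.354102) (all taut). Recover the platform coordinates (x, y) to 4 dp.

(1.5000, 1.0000)

each cable: (A_i−P)·(A_i−P) = L_i²; let k_i = ‖A_i‖²−L_i²
k_1 = 144.0000+64.0000−159.2500 = 48.7500
row 1: 12.0000x + 16.0000y = 34.0000  (k_2=14.7500)
row 2: 24.0000x + 8.0000y = 44.0000  (k_3=4.7500)
Cramer on rows 1–2 → x = 1.5000, y = 1.0000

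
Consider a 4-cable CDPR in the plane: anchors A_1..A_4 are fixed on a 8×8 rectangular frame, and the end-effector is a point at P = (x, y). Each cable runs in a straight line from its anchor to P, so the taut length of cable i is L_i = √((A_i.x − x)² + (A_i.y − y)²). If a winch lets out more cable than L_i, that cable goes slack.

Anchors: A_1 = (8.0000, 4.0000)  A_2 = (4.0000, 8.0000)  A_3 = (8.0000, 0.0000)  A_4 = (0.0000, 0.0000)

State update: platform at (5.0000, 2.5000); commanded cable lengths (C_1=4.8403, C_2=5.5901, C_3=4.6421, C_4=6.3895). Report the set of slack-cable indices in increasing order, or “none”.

1, 3, 4

cable 1: L_1 = ‖A_1−P‖ = 3.3541;  C_1 = 4.8403 → slack
cable 2: L_2 = ‖A_2−P‖ = 5.5902;  C_2 = 5.5901 → taut
cable 3: L_3 = ‖A_3−P‖ = 3.9051;  C_3 = 4.6421 → slack
cable 4: L_4 = ‖A_4−P‖ = 5.5902;  C_4 = 6.3895 → slack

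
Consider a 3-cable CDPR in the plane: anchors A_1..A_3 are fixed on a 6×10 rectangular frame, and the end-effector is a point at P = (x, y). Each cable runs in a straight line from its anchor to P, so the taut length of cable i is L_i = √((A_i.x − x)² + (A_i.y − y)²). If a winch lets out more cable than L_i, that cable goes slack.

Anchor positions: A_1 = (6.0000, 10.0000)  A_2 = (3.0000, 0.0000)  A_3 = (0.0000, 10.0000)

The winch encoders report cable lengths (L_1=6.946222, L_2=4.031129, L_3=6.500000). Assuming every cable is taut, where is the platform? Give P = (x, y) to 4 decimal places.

expand ‖A_i−P‖²=L_i² and subtract eq 1 (k_i ≔ ‖A_i‖²−L_i²)
k_1 = 36.0000+100.0000−48.2500 = 87.7500
eq1−eq2 → [6.0000  20.0000]·P = 95.0000
eq1−eq3 → [12.0000  0.0000]·P = 30.0000
2×2 solve → P = (2.5000, 4.0000)

(2.5000, 4.0000)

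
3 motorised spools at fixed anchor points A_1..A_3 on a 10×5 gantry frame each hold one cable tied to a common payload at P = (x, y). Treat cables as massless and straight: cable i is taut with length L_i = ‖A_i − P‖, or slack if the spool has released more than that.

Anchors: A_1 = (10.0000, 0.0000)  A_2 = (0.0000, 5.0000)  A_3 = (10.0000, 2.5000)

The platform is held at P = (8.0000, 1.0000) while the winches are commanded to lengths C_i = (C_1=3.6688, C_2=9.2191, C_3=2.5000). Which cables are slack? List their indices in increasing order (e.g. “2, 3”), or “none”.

1, 2

i=1: geometric 2.2361 vs commanded 3.6688 ⇒ slack
i=2: geometric 8.9443 vs commanded 9.2191 ⇒ slack
i=3: geometric 2.5000 vs commanded 2.5000 ⇒ taut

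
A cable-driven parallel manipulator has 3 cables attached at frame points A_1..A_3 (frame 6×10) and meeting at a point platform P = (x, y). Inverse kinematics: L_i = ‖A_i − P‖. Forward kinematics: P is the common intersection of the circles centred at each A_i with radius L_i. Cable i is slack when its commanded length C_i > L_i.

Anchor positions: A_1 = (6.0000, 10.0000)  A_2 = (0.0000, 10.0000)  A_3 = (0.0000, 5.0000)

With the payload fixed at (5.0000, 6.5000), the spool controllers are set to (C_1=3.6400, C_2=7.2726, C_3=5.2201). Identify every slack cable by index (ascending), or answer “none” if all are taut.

2

i=1: geometric 3.6401 vs commanded 3.6400 ⇒ taut
i=2: geometric 6.1033 vs commanded 7.2726 ⇒ slack
i=3: geometric 5.2202 vs commanded 5.2201 ⇒ taut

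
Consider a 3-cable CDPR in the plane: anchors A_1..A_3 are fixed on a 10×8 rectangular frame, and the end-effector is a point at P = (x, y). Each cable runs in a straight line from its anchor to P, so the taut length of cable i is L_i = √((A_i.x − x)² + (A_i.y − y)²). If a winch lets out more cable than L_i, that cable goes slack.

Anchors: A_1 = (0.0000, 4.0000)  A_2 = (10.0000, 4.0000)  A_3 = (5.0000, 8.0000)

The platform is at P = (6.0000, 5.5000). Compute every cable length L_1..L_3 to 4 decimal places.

(6.1847, 4.2720, 2.6926)

cable 1: Δx=-6.0000, Δy=-1.5000; L_1 = √(Δx²+Δy²) = 6.1847
cable 2: Δx=4.0000, Δy=-1.5000; L_2 = √(Δx²+Δy²) = 4.2720
cable 3: Δx=-1.0000, Δy=2.5000; L_3 = √(Δx²+Δy²) = 2.6926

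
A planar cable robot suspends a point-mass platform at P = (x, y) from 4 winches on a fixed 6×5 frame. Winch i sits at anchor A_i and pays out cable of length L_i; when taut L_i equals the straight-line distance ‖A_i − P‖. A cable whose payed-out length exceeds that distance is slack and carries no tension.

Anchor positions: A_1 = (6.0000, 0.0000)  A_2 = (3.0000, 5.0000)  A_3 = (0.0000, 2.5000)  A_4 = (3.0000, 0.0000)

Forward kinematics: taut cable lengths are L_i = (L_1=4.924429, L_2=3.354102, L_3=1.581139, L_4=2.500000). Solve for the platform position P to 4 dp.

each cable: (A_i−P)·(A_i−P) = L_i²; let k_i = ‖A_i‖²−L_i²
k_1 = 36.0000+0.0000−24.2500 = 11.7500
row 1: 6.0000x − 10.0000y = -11.0000  (k_2=22.7500)
row 2: 12.0000x − 5.0000y = 8.0000  (k_3=3.7500)
row 3: 6.0000x + 0.0000y = 9.0000  (k_4=2.7500)
Cramer on rows 1–2 → x = 1.5000, y = 2.0000
check cable 4: ‖A_4−P‖² = 6.2500 ≈ L_4² = 6.2500 ✓

(1.5000, 2.0000)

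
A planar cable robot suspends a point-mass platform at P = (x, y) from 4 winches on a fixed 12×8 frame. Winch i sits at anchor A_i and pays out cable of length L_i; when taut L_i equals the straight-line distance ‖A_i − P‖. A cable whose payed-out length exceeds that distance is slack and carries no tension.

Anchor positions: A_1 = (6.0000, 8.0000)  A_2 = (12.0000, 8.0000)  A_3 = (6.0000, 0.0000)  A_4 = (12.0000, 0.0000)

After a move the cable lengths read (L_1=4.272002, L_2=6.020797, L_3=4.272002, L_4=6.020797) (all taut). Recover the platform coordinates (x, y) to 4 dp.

(7.5000, 4.0000)

expand ‖A_i−P‖²=L_i² and subtract eq 1 (c_i ≔ ‖A_i‖²−L_i²)
c_1 = 36.0000+64.0000−18.2500 = 81.7500
eq1−eq2 → [-12.0000  0.0000]·P = -90.0000
eq1−eq3 → [0.0000  16.0000]·P = 64.0000
eq1−eq4 → [-12.0000  16.0000]·P = -26.0000
2×2 solve → P = (7.5000, 4.0000)
check cable 4: ‖A_4−P‖² = 36.2500 ≈ L_4² = 36.2500 ✓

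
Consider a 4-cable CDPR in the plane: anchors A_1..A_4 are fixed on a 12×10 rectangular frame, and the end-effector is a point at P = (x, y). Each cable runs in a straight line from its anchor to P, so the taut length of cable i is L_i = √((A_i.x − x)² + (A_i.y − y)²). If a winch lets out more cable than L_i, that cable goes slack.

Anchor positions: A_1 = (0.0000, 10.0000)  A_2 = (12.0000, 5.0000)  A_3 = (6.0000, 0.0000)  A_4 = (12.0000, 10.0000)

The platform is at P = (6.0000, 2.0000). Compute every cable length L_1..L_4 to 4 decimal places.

cable 1: Δx=-6.0000, Δy=8.0000; L_1 = √(Δx²+Δy²) = 10.0000
cable 2: Δx=6.0000, Δy=3.0000; L_2 = √(Δx²+Δy²) = 6.7082
cable 3: Δx=0.0000, Δy=-2.0000; L_3 = √(Δx²+Δy²) = 2.0000
cable 4: Δx=6.0000, Δy=8.0000; L_4 = √(Δx²+Δy²) = 10.0000

(10.0000, 6.7082, 2.0000, 10.0000)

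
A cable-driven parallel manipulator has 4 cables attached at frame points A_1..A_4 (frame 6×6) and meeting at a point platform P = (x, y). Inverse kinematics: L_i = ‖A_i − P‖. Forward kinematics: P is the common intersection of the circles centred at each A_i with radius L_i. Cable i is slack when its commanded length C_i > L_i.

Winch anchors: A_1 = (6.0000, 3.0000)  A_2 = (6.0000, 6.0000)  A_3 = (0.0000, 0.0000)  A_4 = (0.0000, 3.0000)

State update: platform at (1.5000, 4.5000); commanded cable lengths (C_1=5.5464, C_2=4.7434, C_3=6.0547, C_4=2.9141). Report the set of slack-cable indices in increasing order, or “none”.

1, 3, 4

i=1: geometric 4.7434 vs commanded 5.5464 ⇒ slack
i=2: geometric 4.7434 vs commanded 4.7434 ⇒ taut
i=3: geometric 4.7434 vs commanded 6.0547 ⇒ slack
i=4: geometric 2.1213 vs commanded 2.9141 ⇒ slack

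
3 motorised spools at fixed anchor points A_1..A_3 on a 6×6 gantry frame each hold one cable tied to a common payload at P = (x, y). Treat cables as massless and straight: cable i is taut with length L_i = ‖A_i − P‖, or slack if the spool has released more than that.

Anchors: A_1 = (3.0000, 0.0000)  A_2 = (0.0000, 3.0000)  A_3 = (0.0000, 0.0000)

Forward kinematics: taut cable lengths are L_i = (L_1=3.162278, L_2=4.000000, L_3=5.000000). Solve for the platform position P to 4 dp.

(4.0000, 3.0000)

expand ‖A_i−P‖²=L_i² and subtract eq 1 (k_i ≔ ‖A_i‖²−L_i²)
k_1 = 9.0000+0.0000−10.0000 = -1.0000
eq1−eq2 → [6.0000  -6.0000]·P = 6.0000
eq1−eq3 → [6.0000  0.0000]·P = 24.0000
2×2 solve → P = (4.0000, 3.0000)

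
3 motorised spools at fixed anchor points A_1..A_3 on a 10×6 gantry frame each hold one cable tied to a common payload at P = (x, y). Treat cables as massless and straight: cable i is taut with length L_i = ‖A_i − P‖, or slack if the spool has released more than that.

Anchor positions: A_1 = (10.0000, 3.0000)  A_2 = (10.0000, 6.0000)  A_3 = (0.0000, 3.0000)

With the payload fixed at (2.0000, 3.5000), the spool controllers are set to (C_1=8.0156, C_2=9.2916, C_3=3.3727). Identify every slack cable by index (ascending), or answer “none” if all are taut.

2, 3

cable 1: L_1 = ‖A_1−P‖ = 8.0156;  C_1 = 8.0156 → taut
cable 2: L_2 = ‖A_2−P‖ = 8.3815;  C_2 = 9.2916 → slack
cable 3: L_3 = ‖A_3−P‖ = 2.0616;  C_3 = 3.3727 → slack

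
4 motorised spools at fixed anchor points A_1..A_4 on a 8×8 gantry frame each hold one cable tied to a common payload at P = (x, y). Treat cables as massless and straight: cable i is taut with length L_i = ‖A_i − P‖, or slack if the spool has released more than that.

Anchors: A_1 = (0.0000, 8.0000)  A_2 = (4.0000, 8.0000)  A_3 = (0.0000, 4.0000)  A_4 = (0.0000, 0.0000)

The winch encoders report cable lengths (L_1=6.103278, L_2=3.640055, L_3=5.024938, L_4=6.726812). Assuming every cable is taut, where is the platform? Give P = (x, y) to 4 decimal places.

each cable: (A_i−P)·(A_i−P) = L_i²; let k_i = ‖A_i‖²−L_i²
k_1 = 0.0000+64.0000−37.2500 = 26.7500
row 1: -8.0000x + 0.0000y = -40.0000  (k_2=66.7500)
row 2: 0.0000x + 8.0000y = 36.0000  (k_3=-9.2500)
row 3: 0.0000x + 16.0000y = 72.0000  (k_4=-45.2500)
Cramer on rows 1–2 → x = 5.0000, y = 4.5000
check cable 4: ‖A_4−P‖² = 45.2500 ≈ L_4² = 45.2500 ✓

(5.0000, 4.5000)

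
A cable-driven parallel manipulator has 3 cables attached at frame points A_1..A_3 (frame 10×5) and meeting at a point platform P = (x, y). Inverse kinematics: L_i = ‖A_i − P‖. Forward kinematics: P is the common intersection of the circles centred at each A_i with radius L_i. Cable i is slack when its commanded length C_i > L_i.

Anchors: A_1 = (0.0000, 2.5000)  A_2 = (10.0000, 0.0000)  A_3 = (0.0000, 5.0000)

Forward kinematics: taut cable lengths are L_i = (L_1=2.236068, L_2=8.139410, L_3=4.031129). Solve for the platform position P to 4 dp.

circle eqns → linear via eq_j − eq_1; set q_j = A_j·A_j − L_j²
q_1 = 0.0000+6.2500−5.0000 = 1.2500
-20.0000·x + 5.0000·y = q_1−q_2 = -32.5000
0.0000·x − 5.0000·y = q_1−q_3 = -7.5000
solve first two rows → x=2.0000, y=1.5000

(2.0000, 1.5000)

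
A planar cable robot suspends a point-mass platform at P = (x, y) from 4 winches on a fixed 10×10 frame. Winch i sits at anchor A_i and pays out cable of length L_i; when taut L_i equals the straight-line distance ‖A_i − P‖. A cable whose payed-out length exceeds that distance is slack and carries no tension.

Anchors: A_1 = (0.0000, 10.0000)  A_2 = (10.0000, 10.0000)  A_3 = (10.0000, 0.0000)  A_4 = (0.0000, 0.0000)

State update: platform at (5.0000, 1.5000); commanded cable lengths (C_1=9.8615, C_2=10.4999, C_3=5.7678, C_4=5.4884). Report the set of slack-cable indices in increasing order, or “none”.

cable 1: √((-5.0000)²+(8.5000)²)=9.8615, C_1=9.8615: taut
cable 2: √((5.0000)²+(8.5000)²)=9.8615, C_2=10.4999: slack
cable 3: √((5.0000)²+(-1.5000)²)=5.2202, C_3=5.7678: slack
cable 4: √((-5.0000)²+(-1.5000)²)=5.2202, C_4=5.4884: slack

2, 3, 4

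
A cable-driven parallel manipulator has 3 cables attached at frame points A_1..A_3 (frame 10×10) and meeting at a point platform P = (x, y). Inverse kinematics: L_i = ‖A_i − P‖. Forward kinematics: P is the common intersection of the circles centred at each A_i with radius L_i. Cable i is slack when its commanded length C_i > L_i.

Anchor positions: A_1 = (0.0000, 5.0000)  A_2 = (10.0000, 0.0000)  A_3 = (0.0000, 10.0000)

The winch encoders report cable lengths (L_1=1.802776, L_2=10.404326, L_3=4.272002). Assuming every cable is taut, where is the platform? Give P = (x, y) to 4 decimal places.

circle eqns → linear via eq_j − eq_1; set q_j = A_j·A_j − L_j²
q_1 = 0.0000+25.0000−3.2500 = 21.7500
-20.0000·x + 10.0000·y = q_1−q_2 = 30.0000
0.0000·x − 10.0000·y = q_1−q_3 = -60.0000
solve first two rows → x=1.5000, y=6.0000

(1.5000, 6.0000)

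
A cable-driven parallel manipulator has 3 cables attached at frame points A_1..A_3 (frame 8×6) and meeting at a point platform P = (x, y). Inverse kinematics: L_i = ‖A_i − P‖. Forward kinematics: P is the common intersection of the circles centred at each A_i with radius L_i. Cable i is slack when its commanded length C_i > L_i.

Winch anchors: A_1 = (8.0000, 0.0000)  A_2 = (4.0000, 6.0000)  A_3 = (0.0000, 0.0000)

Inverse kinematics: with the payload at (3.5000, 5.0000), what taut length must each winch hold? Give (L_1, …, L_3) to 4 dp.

L_1: Δ = A_1−P = (4.5000, -5.0000) → ‖Δ‖ = √45.2500 = 6.7268
L_2: Δ = A_2−P = (0.5000, 1.0000) → ‖Δ‖ = √1.2500 = 1.1180
L_3: Δ = A_3−P = (-3.5000, -5.0000) → ‖Δ‖ = √37.2500 = 6.1033

(6.7268, 1.1180, 6.1033)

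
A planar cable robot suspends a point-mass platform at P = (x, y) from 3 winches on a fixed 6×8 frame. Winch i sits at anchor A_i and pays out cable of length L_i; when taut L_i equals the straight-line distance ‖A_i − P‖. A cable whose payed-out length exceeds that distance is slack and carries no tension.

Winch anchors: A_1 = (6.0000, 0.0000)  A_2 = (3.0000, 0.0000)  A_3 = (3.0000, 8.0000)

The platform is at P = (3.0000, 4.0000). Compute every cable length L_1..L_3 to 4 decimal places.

L_1: Δ = A_1−P = (3.0000, -4.0000) → ‖Δ‖ = √25.0000 = 5.0000
L_2: Δ = A_2−P = (0.0000, -4.0000) → ‖Δ‖ = √16.0000 = 4.0000
L_3: Δ = A_3−P = (0.0000, 4.0000) → ‖Δ‖ = √16.0000 = 4.0000

(5.0000, 4.0000, 4.0000)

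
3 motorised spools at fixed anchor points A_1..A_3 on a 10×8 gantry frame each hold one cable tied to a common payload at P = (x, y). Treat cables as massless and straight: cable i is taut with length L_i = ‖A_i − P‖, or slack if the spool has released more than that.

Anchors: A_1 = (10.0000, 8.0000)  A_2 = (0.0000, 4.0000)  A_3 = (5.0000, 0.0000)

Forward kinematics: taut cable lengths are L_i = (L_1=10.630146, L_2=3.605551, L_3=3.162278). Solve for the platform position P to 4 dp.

(2.0000, 1.0000)

expand ‖A_i−P‖²=L_i² and subtract eq 1 (k_i ≔ ‖A_i‖²−L_i²)
k_1 = 100.0000+64.0000−113.0000 = 51.0000
eq1−eq2 → [20.0000  8.0000]·P = 48.0000
eq1−eq3 → [10.0000  16.0000]·P = 36.0000
2×2 solve → P = (2.0000, 1.0000)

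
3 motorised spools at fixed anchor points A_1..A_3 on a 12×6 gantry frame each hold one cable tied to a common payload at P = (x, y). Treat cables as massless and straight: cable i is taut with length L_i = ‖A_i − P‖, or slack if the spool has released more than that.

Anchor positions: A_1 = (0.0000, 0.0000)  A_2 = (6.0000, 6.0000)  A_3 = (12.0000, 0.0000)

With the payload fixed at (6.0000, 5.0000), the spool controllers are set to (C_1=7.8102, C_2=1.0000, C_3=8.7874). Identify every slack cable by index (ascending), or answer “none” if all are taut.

cable 1: L_1 = ‖A_1−P‖ = 7.8102;  C_1 = 7.8102 → taut
cable 2: L_2 = ‖A_2−P‖ = 1.0000;  C_2 = 1.0000 → taut
cable 3: L_3 = ‖A_3−P‖ = 7.8102;  C_3 = 8.7874 → slack

3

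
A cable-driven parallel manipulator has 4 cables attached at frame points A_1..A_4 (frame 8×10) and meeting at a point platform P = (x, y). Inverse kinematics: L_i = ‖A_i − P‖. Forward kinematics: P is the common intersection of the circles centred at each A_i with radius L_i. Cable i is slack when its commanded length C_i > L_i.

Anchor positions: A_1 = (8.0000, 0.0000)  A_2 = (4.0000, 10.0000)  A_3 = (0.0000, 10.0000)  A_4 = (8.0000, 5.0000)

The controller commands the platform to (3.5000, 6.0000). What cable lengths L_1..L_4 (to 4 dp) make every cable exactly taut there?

L_1 = √((8.0000−3.5000)² + (0.0000−6.0000)²) = 7.5000
L_2 = √((4.0000−3.5000)² + (10.0000−6.0000)²) = 4.0311
L_3 = √((0.0000−3.5000)² + (10.0000−6.0000)²) = 5.3151
L_4 = √((8.0000−3.5000)² + (5.0000−6.0000)²) = 4.6098

(7.5000, 4.0311, 5.3151, 4.6098)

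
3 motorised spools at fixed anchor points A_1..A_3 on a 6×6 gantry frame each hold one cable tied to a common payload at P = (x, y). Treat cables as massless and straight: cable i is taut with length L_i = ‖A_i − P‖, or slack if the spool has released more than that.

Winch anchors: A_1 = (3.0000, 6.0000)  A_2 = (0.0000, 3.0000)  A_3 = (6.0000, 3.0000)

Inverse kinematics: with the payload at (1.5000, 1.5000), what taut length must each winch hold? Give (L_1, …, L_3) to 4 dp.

L_1: Δ = A_1−P = (1.5000, 4.5000) → ‖Δ‖ = √22.5000 = 4.7434
L_2: Δ = A_2−P = (-1.5000, 1.5000) → ‖Δ‖ = √4.5000 = 2.1213
L_3: Δ = A_3−P = (4.5000, 1.5000) → ‖Δ‖ = √22.5000 = 4.7434

(4.7434, 2.1213, 4.7434)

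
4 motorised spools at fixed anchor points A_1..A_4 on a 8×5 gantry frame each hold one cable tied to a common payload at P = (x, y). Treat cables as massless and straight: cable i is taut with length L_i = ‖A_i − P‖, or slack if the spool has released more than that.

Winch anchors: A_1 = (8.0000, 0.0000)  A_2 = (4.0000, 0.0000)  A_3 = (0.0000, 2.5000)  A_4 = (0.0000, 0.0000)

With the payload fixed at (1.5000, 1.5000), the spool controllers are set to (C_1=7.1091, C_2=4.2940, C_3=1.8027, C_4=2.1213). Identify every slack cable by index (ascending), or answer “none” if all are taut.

1, 2

i=1: geometric 6.6708 vs commanded 7.1091 ⇒ slack
i=2: geometric 2.9155 vs commanded 4.2940 ⇒ slack
i=3: geometric 1.8028 vs commanded 1.8027 ⇒ taut
i=4: geometric 2.1213 vs commanded 2.1213 ⇒ taut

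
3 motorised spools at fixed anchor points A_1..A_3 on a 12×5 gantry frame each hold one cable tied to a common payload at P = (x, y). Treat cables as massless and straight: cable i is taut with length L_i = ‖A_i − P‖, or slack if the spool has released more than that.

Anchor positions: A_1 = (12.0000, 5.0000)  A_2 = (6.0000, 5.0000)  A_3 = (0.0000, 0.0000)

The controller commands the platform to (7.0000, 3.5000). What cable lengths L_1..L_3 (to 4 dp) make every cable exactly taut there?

(5.2202, 1.8028, 7.8262)

cable 1: Δx=5.0000, Δy=1.5000; L_1 = √(Δx²+Δy²) = 5.2202
cable 2: Δx=-1.0000, Δy=1.5000; L_2 = √(Δx²+Δy²) = 1.8028
cable 3: Δx=-7.0000, Δy=-3.5000; L_3 = √(Δx²+Δy²) = 7.8262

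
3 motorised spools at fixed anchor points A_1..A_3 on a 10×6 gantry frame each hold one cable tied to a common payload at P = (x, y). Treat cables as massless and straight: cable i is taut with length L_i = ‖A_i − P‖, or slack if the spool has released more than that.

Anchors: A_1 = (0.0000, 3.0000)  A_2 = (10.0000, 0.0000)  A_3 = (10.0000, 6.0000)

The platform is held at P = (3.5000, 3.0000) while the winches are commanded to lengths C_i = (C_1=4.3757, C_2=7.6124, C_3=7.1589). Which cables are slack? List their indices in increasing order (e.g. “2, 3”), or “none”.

cable 1: L_1 = ‖A_1−P‖ = 3.5000;  C_1 = 4.3757 → slack
cable 2: L_2 = ‖A_2−P‖ = 7.1589;  C_2 = 7.6124 → slack
cable 3: L_3 = ‖A_3−P‖ = 7.1589;  C_3 = 7.1589 → taut

1, 2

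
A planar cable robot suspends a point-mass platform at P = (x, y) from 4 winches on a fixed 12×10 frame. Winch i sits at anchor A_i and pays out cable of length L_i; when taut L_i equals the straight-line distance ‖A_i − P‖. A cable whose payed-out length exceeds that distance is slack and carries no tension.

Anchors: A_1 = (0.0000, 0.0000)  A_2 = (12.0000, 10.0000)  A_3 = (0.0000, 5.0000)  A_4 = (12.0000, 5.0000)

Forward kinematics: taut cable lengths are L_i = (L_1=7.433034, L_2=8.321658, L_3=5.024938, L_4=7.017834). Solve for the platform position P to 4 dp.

(5.0000, 5.5000)

expand ‖A_i−P‖²=L_i² and subtract eq 1 (k_i ≔ ‖A_i‖²−L_i²)
k_1 = 0.0000+0.0000−55.2500 = -55.2500
eq1−eq2 → [-24.0000  -20.0000]·P = -230.0000
eq1−eq3 → [0.0000  -10.0000]·P = -55.0000
eq1−eq4 → [-24.0000  -10.0000]·P = -175.0000
2×2 solve → P = (5.0000, 5.5000)
check cable 4: ‖A_4−P‖² = 49.2500 ≈ L_4² = 49.2500 ✓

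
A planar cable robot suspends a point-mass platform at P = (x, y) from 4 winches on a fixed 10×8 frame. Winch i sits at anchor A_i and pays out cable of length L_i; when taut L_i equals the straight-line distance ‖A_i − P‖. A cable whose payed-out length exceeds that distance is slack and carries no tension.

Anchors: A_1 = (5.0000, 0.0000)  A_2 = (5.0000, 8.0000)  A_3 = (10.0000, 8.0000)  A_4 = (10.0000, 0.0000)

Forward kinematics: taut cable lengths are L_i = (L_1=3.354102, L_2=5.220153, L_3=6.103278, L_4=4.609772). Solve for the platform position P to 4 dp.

(6.5000, 3.0000)

expand ‖A_i−P‖²=L_i² and subtract eq 1 (c_i ≔ ‖A_i‖²−L_i²)
c_1 = 25.0000+0.0000−11.2500 = 13.7500
eq1−eq2 → [0.0000  -16.0000]·P = -48.0000
eq1−eq3 → [-10.0000  -16.0000]·P = -113.0000
eq1−eq4 → [-10.0000  0.0000]·P = -65.0000
2×2 solve → P = (6.5000, 3.0000)
check cable 4: ‖A_4−P‖² = 21.2500 ≈ L_4² = 21.2500 ✓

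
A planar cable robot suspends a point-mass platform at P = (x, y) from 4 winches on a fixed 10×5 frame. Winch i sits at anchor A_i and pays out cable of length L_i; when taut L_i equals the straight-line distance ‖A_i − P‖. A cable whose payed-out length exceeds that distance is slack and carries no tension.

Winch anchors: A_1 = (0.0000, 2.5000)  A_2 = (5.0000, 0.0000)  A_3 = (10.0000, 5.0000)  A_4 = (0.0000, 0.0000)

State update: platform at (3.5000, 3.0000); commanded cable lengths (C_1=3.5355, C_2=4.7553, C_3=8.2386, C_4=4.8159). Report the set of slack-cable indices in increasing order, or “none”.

2, 3, 4

cable 1: L_1 = ‖A_1−P‖ = 3.5355;  C_1 = 3.5355 → taut
cable 2: L_2 = ‖A_2−P‖ = 3.3541;  C_2 = 4.7553 → slack
cable 3: L_3 = ‖A_3−P‖ = 6.8007;  C_3 = 8.2386 → slack
cable 4: L_4 = ‖A_4−P‖ = 4.6098;  C_4 = 4.8159 → slack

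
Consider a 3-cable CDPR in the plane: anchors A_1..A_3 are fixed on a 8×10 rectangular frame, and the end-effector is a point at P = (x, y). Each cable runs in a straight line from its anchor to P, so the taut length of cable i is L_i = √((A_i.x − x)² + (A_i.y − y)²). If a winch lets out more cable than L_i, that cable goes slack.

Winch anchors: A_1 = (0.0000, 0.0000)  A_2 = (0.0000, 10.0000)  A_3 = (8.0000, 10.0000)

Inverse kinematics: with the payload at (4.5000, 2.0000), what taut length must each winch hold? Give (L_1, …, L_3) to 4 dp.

cable 1: Δx=-4.5000, Δy=-2.0000; L_1 = √(Δx²+Δy²) = 4.9244
cable 2: Δx=-4.5000, Δy=8.0000; L_2 = √(Δx²+Δy²) = 9.1788
cable 3: Δx=3.5000, Δy=8.0000; L_3 = √(Δx²+Δy²) = 8.7321

(4.9244, 9.1788, 8.7321)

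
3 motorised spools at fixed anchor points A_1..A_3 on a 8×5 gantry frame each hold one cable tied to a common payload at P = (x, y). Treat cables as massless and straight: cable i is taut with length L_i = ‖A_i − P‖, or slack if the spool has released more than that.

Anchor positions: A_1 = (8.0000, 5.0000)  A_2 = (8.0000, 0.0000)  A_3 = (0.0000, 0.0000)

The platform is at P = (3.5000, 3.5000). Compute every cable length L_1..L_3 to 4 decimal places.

(4.7434, 5.7009, 4.9497)

L_1: Δ = A_1−P = (4.5000, 1.5000) → ‖Δ‖ = √22.5000 = 4.7434
L_2: Δ = A_2−P = (4.5000, -3.5000) → ‖Δ‖ = √32.5000 = 5.7009
L_3: Δ = A_3−P = (-3.5000, -3.5000) → ‖Δ‖ = √24.5000 = 4.9497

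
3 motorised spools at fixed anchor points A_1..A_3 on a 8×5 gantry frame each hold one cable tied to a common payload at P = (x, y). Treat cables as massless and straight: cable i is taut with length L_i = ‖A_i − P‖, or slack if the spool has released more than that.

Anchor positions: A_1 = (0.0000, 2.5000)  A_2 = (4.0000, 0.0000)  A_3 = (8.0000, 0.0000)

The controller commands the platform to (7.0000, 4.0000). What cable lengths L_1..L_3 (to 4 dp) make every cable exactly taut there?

cable 1: Δx=-7.0000, Δy=-1.5000; L_1 = √(Δx²+Δy²) = 7.1589
cable 2: Δx=-3.0000, Δy=-4.0000; L_2 = √(Δx²+Δy²) = 5.0000
cable 3: Δx=1.0000, Δy=-4.0000; L_3 = √(Δx²+Δy²) = 4.1231

(7.1589, 5.0000, 4.1231)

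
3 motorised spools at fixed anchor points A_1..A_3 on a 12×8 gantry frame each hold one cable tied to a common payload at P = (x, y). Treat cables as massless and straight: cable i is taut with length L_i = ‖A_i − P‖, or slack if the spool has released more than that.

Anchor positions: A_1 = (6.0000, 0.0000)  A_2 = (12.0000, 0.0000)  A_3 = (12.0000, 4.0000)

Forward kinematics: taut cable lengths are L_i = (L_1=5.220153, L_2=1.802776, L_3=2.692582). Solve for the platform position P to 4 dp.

(11.0000, 1.5000)

circle eqns → linear via eq_j − eq_1; set c_j = A_j·A_j − L_j²
c_1 = 36.0000+0.0000−27.2500 = 8.7500
-12.0000·x + 0.0000·y = c_1−c_2 = -132.0000
-12.0000·x − 8.0000·y = c_1−c_3 = -144.0000
solve first two rows → x=11.0000, y=1.5000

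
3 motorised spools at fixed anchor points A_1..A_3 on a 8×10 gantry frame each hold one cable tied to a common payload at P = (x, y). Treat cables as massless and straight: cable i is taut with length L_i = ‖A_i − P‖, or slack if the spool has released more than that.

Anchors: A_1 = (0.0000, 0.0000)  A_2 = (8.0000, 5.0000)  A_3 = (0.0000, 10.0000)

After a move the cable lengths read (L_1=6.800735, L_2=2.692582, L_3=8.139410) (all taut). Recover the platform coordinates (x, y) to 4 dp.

expand ‖A_i−P‖²=L_i² and subtract eq 1 (k_i ≔ ‖A_i‖²−L_i²)
k_1 = 0.0000+0.0000−46.2500 = -46.2500
eq1−eq2 → [-16.0000  -10.0000]·P = -128.0000
eq1−eq3 → [0.0000  -20.0000]·P = -80.0000
2×2 solve → P = (5.5000, 4.0000)

(5.5000, 4.0000)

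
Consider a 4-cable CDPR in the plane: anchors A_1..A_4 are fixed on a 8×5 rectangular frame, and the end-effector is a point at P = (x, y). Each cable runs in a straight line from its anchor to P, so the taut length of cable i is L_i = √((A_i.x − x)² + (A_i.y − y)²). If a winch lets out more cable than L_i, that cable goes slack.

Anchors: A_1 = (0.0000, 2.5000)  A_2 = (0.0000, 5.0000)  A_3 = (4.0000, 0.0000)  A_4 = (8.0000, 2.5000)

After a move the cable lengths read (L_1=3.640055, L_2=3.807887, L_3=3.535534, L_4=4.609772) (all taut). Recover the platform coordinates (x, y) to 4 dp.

(3.5000, 3.5000)

circle eqns → linear via eq_j − eq_1; set c_j = A_j·A_j − L_j²
c_1 = 0.0000+6.2500−13.2500 = -7.0000
0.0000·x − 5.0000·y = c_1−c_2 = -17.5000
-8.0000·x + 5.0000·y = c_1−c_3 = -10.5000
-16.0000·x + 0.0000·y = c_1−c_4 = -56.0000
solve first two rows → x=3.5000, y=3.5000
check cable 4: ‖A_4−P‖² = 21.2500 ≈ L_4² = 21.2500 ✓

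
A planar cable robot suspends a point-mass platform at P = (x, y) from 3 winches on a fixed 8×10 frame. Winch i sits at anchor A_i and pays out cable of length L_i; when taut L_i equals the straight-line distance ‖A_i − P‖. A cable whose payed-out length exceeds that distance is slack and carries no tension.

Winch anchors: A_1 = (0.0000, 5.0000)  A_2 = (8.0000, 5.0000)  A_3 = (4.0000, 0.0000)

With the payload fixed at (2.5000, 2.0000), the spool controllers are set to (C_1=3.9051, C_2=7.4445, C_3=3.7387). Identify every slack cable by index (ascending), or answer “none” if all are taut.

cable 1: L_1 = ‖A_1−P‖ = 3.9051;  C_1 = 3.9051 → taut
cable 2: L_2 = ‖A_2−P‖ = 6.2650;  C_2 = 7.4445 → slack
cable 3: L_3 = ‖A_3−P‖ = 2.5000;  C_3 = 3.7387 → slack

2, 3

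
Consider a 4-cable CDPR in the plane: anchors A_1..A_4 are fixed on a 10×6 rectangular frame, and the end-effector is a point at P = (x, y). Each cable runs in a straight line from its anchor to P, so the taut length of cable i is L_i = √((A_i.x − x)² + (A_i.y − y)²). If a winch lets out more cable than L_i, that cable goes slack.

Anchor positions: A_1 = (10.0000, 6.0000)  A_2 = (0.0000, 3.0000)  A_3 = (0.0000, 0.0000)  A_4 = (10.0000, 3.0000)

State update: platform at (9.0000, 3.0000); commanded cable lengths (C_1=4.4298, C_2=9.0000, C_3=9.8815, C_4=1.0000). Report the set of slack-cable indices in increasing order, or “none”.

cable 1: L_1 = ‖A_1−P‖ = 3.1623;  C_1 = 4.4298 → slack
cable 2: L_2 = ‖A_2−P‖ = 9.0000;  C_2 = 9.0000 → taut
cable 3: L_3 = ‖A_3−P‖ = 9.4868;  C_3 = 9.8815 → slack
cable 4: L_4 = ‖A_4−P‖ = 1.0000;  C_4 = 1.0000 → taut

1, 3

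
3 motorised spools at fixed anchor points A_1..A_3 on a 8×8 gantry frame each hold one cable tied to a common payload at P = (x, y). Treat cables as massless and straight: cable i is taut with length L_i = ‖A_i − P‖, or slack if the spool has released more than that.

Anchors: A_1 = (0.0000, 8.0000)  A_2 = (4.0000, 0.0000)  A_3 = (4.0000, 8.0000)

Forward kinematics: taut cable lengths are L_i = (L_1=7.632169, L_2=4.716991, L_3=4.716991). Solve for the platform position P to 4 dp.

each cable: (A_i−P)·(A_i−P) = L_i²; let q_i = ‖A_i‖²−L_i²
q_1 = 0.0000+64.0000−58.2500 = 5.7500
row 1: -8.0000x + 16.0000y = 12.0000  (q_2=-6.2500)
row 2: -8.0000x + 0.0000y = -52.0000  (q_3=57.7500)
Cramer on rows 1–2 → x = 6.5000, y = 4.0000

(6.5000, 4.0000)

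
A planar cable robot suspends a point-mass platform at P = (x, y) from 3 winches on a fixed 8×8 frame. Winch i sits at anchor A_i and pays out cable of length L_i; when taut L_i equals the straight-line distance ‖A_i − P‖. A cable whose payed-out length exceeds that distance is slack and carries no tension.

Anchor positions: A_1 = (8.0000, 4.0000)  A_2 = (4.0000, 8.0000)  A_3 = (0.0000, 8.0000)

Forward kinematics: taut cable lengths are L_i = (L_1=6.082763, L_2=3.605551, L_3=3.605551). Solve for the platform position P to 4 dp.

expand ‖A_i−P‖²=L_i² and subtract eq 1 (q_i ≔ ‖A_i‖²−L_i²)
q_1 = 64.0000+16.0000−37.0000 = 43.0000
eq1−eq2 → [8.0000  -8.0000]·P = -24.0000
eq1−eq3 → [16.0000  -8.0000]·P = -8.0000
2×2 solve → P = (2.0000, 5.0000)

(2.0000, 5.0000)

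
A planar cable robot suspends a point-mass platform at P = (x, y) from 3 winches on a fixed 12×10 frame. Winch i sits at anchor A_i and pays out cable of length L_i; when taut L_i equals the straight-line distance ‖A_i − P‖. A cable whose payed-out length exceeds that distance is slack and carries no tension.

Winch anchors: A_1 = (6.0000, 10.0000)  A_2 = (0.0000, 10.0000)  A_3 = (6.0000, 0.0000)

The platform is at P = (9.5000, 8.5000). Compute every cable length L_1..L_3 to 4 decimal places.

(3.8079, 9.6177, 9.1924)

L_1 = √((6.0000−9.5000)² + (10.0000−8.5000)²) = 3.8079
L_2 = √((0.0000−9.5000)² + (10.0000−8.5000)²) = 9.6177
L_3 = √((6.0000−9.5000)² + (0.0000−8.5000)²) = 9.1924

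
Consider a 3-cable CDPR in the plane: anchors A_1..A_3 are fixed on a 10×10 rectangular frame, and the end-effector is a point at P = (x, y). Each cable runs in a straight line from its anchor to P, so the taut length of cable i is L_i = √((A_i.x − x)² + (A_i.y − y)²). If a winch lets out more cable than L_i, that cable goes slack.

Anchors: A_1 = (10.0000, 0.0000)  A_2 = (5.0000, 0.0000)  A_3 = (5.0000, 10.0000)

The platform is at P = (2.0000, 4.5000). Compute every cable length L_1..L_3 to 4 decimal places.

L_1: Δ = A_1−P = (8.0000, -4.5000) → ‖Δ‖ = √84.2500 = 9.1788
L_2: Δ = A_2−P = (3.0000, -4.5000) → ‖Δ‖ = √29.2500 = 5.4083
L_3: Δ = A_3−P = (3.0000, 5.5000) → ‖Δ‖ = √39.2500 = 6.2650

(9.1788, 5.4083, 6.2650)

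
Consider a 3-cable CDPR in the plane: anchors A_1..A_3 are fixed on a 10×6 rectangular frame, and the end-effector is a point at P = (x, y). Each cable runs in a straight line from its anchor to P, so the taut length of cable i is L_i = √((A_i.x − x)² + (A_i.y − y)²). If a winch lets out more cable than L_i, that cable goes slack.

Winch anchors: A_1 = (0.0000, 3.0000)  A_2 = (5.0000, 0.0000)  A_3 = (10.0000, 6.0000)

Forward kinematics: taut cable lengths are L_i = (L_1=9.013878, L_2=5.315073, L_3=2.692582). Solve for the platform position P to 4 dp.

each cable: (A_i−P)·(A_i−P) = L_i²; let k_i = ‖A_i‖²−L_i²
k_1 = 0.0000+9.0000−81.2500 = -72.2500
row 1: -10.0000x + 6.0000y = -69.0000  (k_2=-3.2500)
row 2: -20.0000x − 6.0000y = -201.0000  (k_3=128.7500)
Cramer on rows 1–2 → x = 9.0000, y = 3.5000

(9.0000, 3.5000)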